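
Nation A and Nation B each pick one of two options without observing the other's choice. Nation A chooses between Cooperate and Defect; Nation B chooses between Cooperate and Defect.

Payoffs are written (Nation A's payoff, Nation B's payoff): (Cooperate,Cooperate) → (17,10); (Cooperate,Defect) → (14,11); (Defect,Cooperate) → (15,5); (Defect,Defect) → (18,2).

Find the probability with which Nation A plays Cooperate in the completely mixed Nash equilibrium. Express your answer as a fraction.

Let p be the probability that Nation A plays Cooperate. In a completely mixed equilibrium, Nation B must be indifferent between Cooperate and Defect.
Nation B's expected payoff from Cooperate is 10p + 5(1−p); from Defect it is 11p + 2(1−p).
Setting these equal: 5p + 5 = 9p + 2, so p = 3/4.

3/4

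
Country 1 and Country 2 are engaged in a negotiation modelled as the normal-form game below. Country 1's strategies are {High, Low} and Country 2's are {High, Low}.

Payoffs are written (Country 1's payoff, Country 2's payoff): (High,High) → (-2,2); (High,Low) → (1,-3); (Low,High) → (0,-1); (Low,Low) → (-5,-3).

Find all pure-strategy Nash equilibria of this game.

(High, High): Country 1 prefers Low (0 > -2) — not an equilibrium.
(High, Low): Country 2 prefers High (2 > -3) — not an equilibrium.
(Low, High): Country 1 gets 0 ≥ -2 from High, and Country 2 gets -1 ≥ -3 from Low — Nash equilibrium.
(Low, Low): Country 1 prefers High (1 > -5); Country 2 prefers High (-1 > -3) — not an equilibrium.

(Low, High)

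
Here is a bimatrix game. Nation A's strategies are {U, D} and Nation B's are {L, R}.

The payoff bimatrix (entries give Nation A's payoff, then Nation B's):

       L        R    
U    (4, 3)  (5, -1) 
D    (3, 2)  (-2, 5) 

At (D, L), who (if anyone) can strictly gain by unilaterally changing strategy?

Nation A at (D, L) earns 3; deviating to U yields 4 — a strict improvement.
Nation B earns 2; deviating to R yields 5 — a strict improvement.
Both Nation A and Nation B have strictly profitable deviations.

Both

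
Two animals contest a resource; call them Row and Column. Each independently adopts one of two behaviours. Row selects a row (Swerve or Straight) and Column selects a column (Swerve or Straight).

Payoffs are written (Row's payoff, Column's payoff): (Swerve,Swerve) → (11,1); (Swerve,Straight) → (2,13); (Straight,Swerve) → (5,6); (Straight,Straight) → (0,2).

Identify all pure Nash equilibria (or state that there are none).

(Swerve, Swerve): Column prefers Straight (13 > 1) — not an equilibrium.
(Swerve, Straight): Row gets 2 ≥ 0 from Straight, and Column gets 13 ≥ 1 from Swerve — Nash equilibrium.
(Straight, Swerve): Row prefers Swerve (11 > 5) — not an equilibrium.
(Straight, Straight): Row prefers Swerve (2 > 0); Column prefers Swerve (6 > 2) — not an equilibrium.

(Swerve, Straight)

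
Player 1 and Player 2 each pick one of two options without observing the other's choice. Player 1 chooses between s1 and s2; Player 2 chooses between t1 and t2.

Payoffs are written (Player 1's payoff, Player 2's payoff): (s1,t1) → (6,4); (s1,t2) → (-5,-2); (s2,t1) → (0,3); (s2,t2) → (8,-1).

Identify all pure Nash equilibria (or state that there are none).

(s1, t1)

(s1, t1): Player 1 gets 6 ≥ 0 from s2, and Player 2 gets 4 ≥ -2 from t2 — Nash equilibrium.
(s1, t2): Player 1 prefers s2 (8 > -5); Player 2 prefers t1 (4 > -2) — not an equilibrium.
(s2, t1): Player 1 prefers s1 (6 > 0) — not an equilibrium.
(s2, t2): Player 2 prefers t1 (3 > -1) — not an equilibrium.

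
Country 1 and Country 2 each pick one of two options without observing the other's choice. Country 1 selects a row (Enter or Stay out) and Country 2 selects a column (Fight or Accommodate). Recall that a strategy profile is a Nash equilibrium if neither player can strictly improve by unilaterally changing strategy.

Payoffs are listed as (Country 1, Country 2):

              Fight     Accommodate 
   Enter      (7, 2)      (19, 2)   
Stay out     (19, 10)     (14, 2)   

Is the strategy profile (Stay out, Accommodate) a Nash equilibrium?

No

At (Stay out, Accommodate), Country 1 earns 14; switching to Enter would give 19, so Country 1 would deviate.
Country 2 earns 2; switching to Fight would give 10, so Country 2 would deviate.
Since at least one player can profitably deviate, this is not a Nash equilibrium.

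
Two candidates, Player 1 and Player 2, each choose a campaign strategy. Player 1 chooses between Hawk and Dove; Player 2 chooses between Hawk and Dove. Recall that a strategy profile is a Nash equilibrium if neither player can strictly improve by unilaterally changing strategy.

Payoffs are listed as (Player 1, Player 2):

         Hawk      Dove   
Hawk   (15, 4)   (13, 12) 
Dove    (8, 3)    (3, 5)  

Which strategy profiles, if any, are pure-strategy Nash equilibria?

(Hawk, Hawk): Player 2 prefers Dove (12 > 4) — not an equilibrium.
(Hawk, Dove): Player 1 gets 13 ≥ 3 from Dove, and Player 2 gets 12 ≥ 4 from Hawk — Nash equilibrium.
(Dove, Hawk): Player 1 prefers Hawk (15 > 8); Player 2 prefers Dove (5 > 3) — not an equilibrium.
(Dove, Dove): Player 1 prefers Hawk (13 > 3) — not an equilibrium.

(Hawk, Dove)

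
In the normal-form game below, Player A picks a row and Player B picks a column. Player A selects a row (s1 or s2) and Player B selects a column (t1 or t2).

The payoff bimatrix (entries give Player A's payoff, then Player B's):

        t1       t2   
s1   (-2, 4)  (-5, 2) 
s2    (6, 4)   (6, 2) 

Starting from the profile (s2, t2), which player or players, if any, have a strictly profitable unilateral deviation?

Player B

Player A at (s2, t2) earns 6; deviating to s1 yields -5 — not better.
Player B earns 2; deviating to t1 yields 4 — a strict improvement.
Only Player B has a strictly profitable deviation.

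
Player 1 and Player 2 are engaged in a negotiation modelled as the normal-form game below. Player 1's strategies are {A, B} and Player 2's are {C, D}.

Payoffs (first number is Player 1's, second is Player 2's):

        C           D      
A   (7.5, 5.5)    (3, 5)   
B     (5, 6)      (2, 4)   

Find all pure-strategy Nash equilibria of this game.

(A, C): Player 1 gets 7.5 ≥ 5 from B, and Player 2 gets 5.5 ≥ 5 from D — Nash equilibrium.
(A, D): Player 2 prefers C (5.5 > 5) — not an equilibrium.
(B, C): Player 1 prefers A (7.5 > 5) — not an equilibrium.
(B, D): Player 1 prefers A (3 > 2); Player 2 prefers C (6 > 4) — not an equilibrium.

(A, C)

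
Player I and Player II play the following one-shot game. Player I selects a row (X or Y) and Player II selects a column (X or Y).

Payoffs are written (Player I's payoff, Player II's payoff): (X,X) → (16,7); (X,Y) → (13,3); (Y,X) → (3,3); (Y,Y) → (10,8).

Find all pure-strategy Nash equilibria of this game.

(X, X)

(X, X): Player I gets 16 ≥ 3 from Y, and Player II gets 7 ≥ 3 from Y — Nash equilibrium.
(X, Y): Player II prefers X (7 > 3) — not an equilibrium.
(Y, X): Player I prefers X (16 > 3); Player II prefers Y (8 > 3) — not an equilibrium.
(Y, Y): Player I prefers X (13 > 10) — not an equilibrium.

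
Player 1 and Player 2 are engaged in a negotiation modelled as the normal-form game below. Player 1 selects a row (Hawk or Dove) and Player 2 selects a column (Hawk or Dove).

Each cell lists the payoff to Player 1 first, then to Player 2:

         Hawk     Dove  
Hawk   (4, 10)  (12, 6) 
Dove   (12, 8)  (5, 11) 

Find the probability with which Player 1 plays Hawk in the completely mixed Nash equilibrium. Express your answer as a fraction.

Let r be the probability that Player 1 plays Hawk. In a completely mixed equilibrium, Player 2 must be indifferent between Hawk and Dove.
Player 2's expected payoff from Hawk is 10r + 8(1−r); from Dove it is 6r + 11(1−r).
Setting these equal: 2r + 8 = −5r + 11, so r = 3/7.

3/7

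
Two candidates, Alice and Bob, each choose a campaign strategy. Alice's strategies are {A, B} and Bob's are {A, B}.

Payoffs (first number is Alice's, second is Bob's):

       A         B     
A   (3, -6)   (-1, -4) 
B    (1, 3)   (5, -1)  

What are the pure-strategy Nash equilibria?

(A, A): Bob prefers B (-4 > -6) — not an equilibrium.
(A, B): Alice prefers B (5 > -1) — not an equilibrium.
(B, A): Alice prefers A (3 > 1) — not an equilibrium.
(B, B): Bob prefers A (3 > -1) — not an equilibrium.

none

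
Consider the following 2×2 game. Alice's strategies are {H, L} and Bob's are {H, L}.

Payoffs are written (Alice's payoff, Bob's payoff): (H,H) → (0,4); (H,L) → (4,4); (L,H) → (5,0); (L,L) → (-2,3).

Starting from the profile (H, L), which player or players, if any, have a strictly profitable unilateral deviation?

Alice at (H, L) earns 4; deviating to L yields -2 — not better.
Bob earns 4; deviating to H yields 4 — not better.
Neither player can strictly improve; the profile is a Nash equilibrium.

Neither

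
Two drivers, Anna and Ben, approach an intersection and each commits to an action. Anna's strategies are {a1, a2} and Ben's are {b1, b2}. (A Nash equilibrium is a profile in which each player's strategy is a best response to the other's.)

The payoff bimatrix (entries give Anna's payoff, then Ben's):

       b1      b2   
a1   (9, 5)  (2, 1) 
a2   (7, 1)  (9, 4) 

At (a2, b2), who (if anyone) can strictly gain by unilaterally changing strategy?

Neither

Anna at (a2, b2) earns 9; deviating to a1 yields 2 — not better.
Ben earns 4; deviating to b1 yields 1 — not better.
Neither player can strictly improve; the profile is a Nash equilibrium.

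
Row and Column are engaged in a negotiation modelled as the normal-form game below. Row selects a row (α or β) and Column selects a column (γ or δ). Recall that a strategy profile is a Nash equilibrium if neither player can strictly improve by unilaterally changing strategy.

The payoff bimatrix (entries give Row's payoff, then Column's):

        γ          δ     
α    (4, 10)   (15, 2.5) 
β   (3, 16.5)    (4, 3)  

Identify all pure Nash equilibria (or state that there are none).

(α, γ): Row gets 4 ≥ 3 from β, and Column gets 10 ≥ 2.5 from δ — Nash equilibrium.
(α, δ): Column prefers γ (10 > 2.5) — not an equilibrium.
(β, γ): Row prefers α (4 > 3) — not an equilibrium.
(β, δ): Row prefers α (15 > 4); Column prefers γ (16.5 > 3) — not an equilibrium.

(α, γ)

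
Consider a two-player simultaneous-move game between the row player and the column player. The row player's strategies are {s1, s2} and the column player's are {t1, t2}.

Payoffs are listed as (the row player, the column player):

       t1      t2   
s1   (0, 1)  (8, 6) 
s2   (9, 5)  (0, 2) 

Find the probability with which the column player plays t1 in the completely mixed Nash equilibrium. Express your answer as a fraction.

Let c be the probability that the column player plays t1. In a completely mixed equilibrium, the row player must be indifferent between s1 and s2.
The row player's expected payoff from s1 is 8(1−c); from s2 it is 9c.
Setting these equal: −8c + 8 = 9c, so c = 8/17.

8/17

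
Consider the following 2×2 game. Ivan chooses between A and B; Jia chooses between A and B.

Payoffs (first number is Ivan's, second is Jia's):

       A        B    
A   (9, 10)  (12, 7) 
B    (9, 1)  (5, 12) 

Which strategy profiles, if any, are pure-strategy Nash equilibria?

(A, A): Ivan gets 9 ≥ 9 from B, and Jia gets 10 ≥ 7 from B — Nash equilibrium.
(A, B): Jia prefers A (10 > 7) — not an equilibrium.
(B, A): Jia prefers B (12 > 1) — not an equilibrium.
(B, B): Ivan prefers A (12 > 5) — not an equilibrium.

(A, A)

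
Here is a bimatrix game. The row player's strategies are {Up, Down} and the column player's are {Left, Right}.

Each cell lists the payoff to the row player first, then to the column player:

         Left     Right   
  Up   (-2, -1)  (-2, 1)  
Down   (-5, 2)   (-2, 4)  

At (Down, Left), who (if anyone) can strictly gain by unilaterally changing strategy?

The row player at (Down, Left) earns -5; deviating to Up yields -2 — a strict improvement.
The column player earns 2; deviating to Right yields 4 — a strict improvement.
Both the row player and the column player have strictly profitable deviations.

Both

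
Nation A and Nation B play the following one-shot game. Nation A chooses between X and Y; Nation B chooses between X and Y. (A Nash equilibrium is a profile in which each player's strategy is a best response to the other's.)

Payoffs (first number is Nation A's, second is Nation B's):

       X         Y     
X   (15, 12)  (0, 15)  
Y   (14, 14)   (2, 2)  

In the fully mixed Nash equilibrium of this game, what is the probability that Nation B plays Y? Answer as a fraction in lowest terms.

Let y be the probability that Nation B plays X. In a completely mixed equilibrium, Nation A must be indifferent between X and Y.
Nation A's expected payoff from X is 15y; from Y it is 14y + 2(1−y).
Setting these equal: 15y = 12y + 2, so y = 2/3.
Therefore Nation B plays Y with probability 1 − 2/3 = 1/3.

1/3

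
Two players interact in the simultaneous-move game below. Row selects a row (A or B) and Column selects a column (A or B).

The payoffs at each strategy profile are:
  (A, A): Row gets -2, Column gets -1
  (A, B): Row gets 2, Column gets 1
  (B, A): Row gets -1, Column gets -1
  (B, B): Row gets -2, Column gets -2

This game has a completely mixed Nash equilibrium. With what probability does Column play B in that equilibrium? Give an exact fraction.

1/5

Let c be the probability that Column plays A. In a completely mixed equilibrium, Row must be indifferent between A and B.
Row's expected payoff from A is −2c + 2(1−c); from B it is −c − 2(1−c).
Setting these equal: −4c + 2 = c − 2, so c = 4/5.
Therefore Column plays B with probability 1 − 4/5 = 1/5.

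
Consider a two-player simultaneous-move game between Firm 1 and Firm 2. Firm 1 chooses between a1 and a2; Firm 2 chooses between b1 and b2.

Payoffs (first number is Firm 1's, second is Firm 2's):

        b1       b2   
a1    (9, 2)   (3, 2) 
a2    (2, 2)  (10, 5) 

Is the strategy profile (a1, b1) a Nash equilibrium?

At (a1, b1), Firm 1 earns 9; switching to a2 would give 2, so Firm 1 has no profitable deviation.
Firm 2 earns 2; switching to b2 would give 2, so Firm 2 has no profitable deviation.
Neither player can gain by a unilateral deviation, so this profile is a Nash equilibrium.

Yes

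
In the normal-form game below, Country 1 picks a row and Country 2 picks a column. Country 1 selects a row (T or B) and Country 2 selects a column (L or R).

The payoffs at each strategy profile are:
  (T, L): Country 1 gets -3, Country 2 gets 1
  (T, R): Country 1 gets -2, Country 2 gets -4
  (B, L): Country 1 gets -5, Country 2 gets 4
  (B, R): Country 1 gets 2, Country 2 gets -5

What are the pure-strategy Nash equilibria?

(T, L): Country 1 gets -3 ≥ -5 from B, and Country 2 gets 1 ≥ -4 from R — Nash equilibrium.
(T, R): Country 1 prefers B (2 > -2); Country 2 prefers L (1 > -4) — not an equilibrium.
(B, L): Country 1 prefers T (-3 > -5) — not an equilibrium.
(B, R): Country 2 prefers L (4 > -5) — not an equilibrium.

(T, L)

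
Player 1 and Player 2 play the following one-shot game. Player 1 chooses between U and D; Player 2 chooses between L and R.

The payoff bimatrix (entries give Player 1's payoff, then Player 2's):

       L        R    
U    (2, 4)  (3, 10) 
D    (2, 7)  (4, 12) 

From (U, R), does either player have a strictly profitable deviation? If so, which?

Player 1 at (U, R) earns 3; deviating to D yields 4 — a strict improvement.
Player 2 earns 10; deviating to L yields 4 — not better.
Only Player 1 has a strictly profitable deviation.

Player 1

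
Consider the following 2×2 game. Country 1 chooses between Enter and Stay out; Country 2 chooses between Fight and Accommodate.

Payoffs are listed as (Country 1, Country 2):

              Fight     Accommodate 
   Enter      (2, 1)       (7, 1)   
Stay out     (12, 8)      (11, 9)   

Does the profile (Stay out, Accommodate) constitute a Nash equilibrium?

Yes

At (Stay out, Accommodate), Country 1 earns 11; switching to Enter would give 7, so Country 1 has no profitable deviation.
Country 2 earns 9; switching to Fight would give 8, so Country 2 has no profitable deviation.
Neither player can gain by a unilateral deviation, so this profile is a Nash equilibrium.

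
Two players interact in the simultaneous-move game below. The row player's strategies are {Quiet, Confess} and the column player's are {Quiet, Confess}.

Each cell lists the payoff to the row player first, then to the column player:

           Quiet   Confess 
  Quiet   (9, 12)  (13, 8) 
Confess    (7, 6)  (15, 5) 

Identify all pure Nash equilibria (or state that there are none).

(Quiet, Quiet)

(Quiet, Quiet): the row player gets 9 ≥ 7 from Confess, and the column player gets 12 ≥ 8 from Confess — Nash equilibrium.
(Quiet, Confess): the row player prefers Confess (15 > 13); the column player prefers Quiet (12 > 8) — not an equilibrium.
(Confess, Quiet): the row player prefers Quiet (9 > 7) — not an equilibrium.
(Confess, Confess): the column player prefers Quiet (6 > 5) — not an equilibrium.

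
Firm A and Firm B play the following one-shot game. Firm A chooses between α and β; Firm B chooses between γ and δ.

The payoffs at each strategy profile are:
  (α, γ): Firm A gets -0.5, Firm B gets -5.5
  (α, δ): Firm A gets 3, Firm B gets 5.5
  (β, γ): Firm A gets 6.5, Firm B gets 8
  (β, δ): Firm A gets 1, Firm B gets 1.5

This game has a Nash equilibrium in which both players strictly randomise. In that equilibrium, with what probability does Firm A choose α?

Let r be the probability that Firm A plays α. In a completely mixed equilibrium, Firm B must be indifferent between γ and δ.
Firm B's expected payoff from γ is −5.5r + 8(1−r); from δ it is 5.5r + 1.5(1−r).
Setting these equal: −13.5r + 8 = 4r + 1.5, so r = 13/35.

13/35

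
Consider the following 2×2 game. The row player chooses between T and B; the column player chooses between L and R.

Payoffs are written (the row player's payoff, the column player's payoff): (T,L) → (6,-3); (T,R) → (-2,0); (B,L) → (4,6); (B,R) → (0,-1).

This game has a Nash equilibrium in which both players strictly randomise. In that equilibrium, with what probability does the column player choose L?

1/2

Let q be the probability that the column player plays L. In a completely mixed equilibrium, the row player must be indifferent between T and B.
The row player's expected payoff from T is 6q − 2(1−q); from B it is 4q.
Setting these equal: 8q − 2 = 4q, so q = 1/2.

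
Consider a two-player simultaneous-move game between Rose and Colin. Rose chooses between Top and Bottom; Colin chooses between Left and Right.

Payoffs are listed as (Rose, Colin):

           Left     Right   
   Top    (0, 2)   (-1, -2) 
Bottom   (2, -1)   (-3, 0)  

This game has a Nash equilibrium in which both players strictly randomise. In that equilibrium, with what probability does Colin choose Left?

1/2

Let q be the probability that Colin plays Left. In a completely mixed equilibrium, Rose must be indifferent between Top and Bottom.
Rose's expected payoff from Top is −(1−q); from Bottom it is 2q − 3(1−q).
Setting these equal: q − 1 = 5q − 3, so q = 1/2.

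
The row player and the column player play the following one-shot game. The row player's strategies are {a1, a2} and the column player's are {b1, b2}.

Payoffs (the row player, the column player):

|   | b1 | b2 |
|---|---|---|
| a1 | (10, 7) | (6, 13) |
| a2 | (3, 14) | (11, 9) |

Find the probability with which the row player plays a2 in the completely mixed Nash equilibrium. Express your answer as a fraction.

Let x be the probability that the row player plays a1. In a completely mixed equilibrium, the column player must be indifferent between b1 and b2.
The column player's expected payoff from b1 is 7x + 14(1−x); from b2 it is 13x + 9(1−x).
Setting these equal: −7x + 14 = 4x + 9, so x = 5/11.
Therefore the row player plays a2 with probability 1 − 5/11 = 6/11.

6/11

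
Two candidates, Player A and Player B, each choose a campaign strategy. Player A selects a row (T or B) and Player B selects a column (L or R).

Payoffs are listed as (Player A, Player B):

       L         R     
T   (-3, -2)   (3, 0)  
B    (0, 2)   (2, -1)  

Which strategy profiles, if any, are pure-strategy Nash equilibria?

(T, R) and (B, L)

(T, L): Player A prefers B (0 > -3); Player B prefers R (0 > -2) — not an equilibrium.
(T, R): Player A gets 3 ≥ 2 from B, and Player B gets 0 ≥ -2 from L — Nash equilibrium.
(B, L): Player A gets 0 ≥ -3 from T, and Player B gets 2 ≥ -1 from R — Nash equilibrium.
(B, R): Player A prefers T (3 > 2); Player B prefers L (2 > -1) — not an equilibrium.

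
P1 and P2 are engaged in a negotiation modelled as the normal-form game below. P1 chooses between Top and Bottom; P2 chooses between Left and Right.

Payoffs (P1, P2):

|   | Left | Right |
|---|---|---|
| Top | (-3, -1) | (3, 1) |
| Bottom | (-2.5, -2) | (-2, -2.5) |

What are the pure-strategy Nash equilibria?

(Top, Left): P1 prefers Bottom (-2.5 > -3); P2 prefers Right (1 > -1) — not an equilibrium.
(Top, Right): P1 gets 3 ≥ -2 from Bottom, and P2 gets 1 ≥ -1 from Left — Nash equilibrium.
(Bottom, Left): P1 gets -2.5 ≥ -3 from Top, and P2 gets -2 ≥ -2.5 from Right — Nash equilibrium.
(Bottom, Right): P1 prefers Top (3 > -2); P2 prefers Left (-2 > -2.5) — not an equilibrium.

(Top, Right) and (Bottom, Left)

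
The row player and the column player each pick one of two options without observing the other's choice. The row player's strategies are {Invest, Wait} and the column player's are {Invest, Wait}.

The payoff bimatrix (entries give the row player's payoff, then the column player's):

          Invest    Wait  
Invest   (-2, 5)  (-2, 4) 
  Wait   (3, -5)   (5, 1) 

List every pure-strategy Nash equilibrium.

(Invest, Invest): the row player prefers Wait (3 > -2) — not an equilibrium.
(Invest, Wait): the row player prefers Wait (5 > -2); the column player prefers Invest (5 > 4) — not an equilibrium.
(Wait, Invest): the column player prefers Wait (1 > -5) — not an equilibrium.
(Wait, Wait): the row player gets 5 ≥ -2 from Invest, and the column player gets 1 ≥ -5 from Invest — Nash equilibrium.

(Wait, Wait)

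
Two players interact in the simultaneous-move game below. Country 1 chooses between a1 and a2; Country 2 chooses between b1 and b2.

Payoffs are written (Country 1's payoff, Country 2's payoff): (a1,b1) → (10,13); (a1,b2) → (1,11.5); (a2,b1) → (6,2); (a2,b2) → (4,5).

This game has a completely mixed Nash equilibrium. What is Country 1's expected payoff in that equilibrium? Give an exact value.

34/7

First find q, the probability Country 2 plays b1, from Country 1's indifference between a1 and a2: 10q + (1−q) = 6q + 4(1−q), giving q = 3/7.
Since Country 1 is indifferent in equilibrium, Country 1's expected payoff equals the payoff from either row against (3/7, 4/7). Using a1: 10(3/7) + (4/7) = 34/7.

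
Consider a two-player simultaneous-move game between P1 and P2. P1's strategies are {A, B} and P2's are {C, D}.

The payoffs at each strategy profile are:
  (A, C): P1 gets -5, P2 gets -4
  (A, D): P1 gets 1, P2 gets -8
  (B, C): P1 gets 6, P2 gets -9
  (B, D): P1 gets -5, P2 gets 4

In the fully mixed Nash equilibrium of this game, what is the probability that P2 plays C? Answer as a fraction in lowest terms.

Let c be the probability that P2 plays C. In a completely mixed equilibrium, P1 must be indifferent between A and B.
P1's expected payoff from A is −5c + (1−c); from B it is 6c − 5(1−c).
Setting these equal: −6c + 1 = 11c − 5, so c = 6/17.

6/17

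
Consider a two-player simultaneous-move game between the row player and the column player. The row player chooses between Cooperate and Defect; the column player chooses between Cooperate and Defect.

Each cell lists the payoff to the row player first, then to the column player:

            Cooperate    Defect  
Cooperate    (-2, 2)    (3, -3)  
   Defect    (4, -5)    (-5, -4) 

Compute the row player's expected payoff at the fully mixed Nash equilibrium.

First find y, the probability the column player plays Cooperate, from the row player's indifference between Cooperate and Defect: −2y + 3(1−y) = 4y − 5(1−y), giving y = 4/7.
Since the row player is indifferent in equilibrium, the row player's expected payoff equals the payoff from either row against (4/7, 3/7). Using Cooperate: −2(4/7) + 3(3/7) = 1/7.

1/7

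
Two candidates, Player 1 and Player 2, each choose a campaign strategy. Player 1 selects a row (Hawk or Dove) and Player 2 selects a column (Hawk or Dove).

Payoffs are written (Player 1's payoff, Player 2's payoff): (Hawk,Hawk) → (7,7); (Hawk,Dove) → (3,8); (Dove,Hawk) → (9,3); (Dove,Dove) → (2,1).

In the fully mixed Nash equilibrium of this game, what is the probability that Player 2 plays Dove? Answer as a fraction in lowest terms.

Let q be the probability that Player 2 plays Hawk. In a completely mixed equilibrium, Player 1 must be indifferent between Hawk and Dove.
Player 1's expected payoff from Hawk is 7q + 3(1−q); from Dove it is 9q + 2(1−q).
Setting these equal: 4q + 3 = 7q + 2, so q = 1/3.
Therefore Player 2 plays Dove with probability 1 − 1/3 = 2/3.

2/3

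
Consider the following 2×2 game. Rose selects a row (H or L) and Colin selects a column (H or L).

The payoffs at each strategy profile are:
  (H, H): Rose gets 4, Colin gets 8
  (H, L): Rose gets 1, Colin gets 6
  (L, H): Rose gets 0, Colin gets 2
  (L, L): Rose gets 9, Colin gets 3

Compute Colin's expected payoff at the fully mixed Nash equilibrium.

First find p, the probability Rose plays H, from Colin's indifference between H and L: 8p + 2(1−p) = 6p + 3(1−p), giving p = 1/3.
Since Colin is indifferent in equilibrium, Colin's expected payoff equals the payoff from either column against (1/3, 2/3). Using H: 8(1/3) + 2(2/3) = 4.

4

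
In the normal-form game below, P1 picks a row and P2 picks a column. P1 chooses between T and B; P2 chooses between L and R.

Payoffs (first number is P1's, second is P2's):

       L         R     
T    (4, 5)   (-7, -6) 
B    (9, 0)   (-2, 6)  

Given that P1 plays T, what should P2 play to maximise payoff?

Against T, P2 earns 5 from L and -6 from R.
So L is the best response.

L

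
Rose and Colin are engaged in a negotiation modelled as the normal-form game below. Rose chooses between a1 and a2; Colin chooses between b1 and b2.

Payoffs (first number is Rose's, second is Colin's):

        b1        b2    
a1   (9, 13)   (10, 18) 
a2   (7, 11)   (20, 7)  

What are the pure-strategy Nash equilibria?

none

(a1, b1): Colin prefers b2 (18 > 13) — not an equilibrium.
(a1, b2): Rose prefers a2 (20 > 10) — not an equilibrium.
(a2, b1): Rose prefers a1 (9 > 7) — not an equilibrium.
(a2, b2): Colin prefers b1 (11 > 7) — not an equilibrium.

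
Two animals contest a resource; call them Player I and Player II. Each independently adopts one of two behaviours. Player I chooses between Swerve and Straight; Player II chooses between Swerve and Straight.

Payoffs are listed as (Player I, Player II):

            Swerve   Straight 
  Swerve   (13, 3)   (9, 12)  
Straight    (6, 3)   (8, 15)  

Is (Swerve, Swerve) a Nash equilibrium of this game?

At (Swerve, Swerve), Player I earns 13; switching to Straight would give 6, so Player I has no profitable deviation.
Player II earns 3; switching to Straight would give 12, so Player II would deviate.
Since at least one player can profitably deviate, this is not a Nash equilibrium.

No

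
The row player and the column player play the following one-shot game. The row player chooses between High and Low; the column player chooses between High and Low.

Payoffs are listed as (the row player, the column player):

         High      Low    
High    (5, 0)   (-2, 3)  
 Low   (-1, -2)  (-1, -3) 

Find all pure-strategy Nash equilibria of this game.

none

(High, High): the column player prefers Low (3 > 0) — not an equilibrium.
(High, Low): the row player prefers Low (-1 > -2) — not an equilibrium.
(Low, High): the row player prefers High (5 > -1) — not an equilibrium.
(Low, Low): the column player prefers High (-2 > -3) — not an equilibrium.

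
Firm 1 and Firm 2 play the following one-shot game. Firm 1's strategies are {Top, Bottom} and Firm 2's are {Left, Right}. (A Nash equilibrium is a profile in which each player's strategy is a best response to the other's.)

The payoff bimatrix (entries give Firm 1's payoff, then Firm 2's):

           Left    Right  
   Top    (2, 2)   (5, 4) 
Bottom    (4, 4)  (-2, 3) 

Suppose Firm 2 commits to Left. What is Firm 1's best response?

Against Left, Firm 1 earns 2 from Top and 4 from Bottom.
So Bottom is the best response.

Bottom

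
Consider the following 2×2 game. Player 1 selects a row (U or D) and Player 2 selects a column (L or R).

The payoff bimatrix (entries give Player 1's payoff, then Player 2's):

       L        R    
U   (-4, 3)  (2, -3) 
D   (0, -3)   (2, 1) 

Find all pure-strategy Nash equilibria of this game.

(U, L): Player 1 prefers D (0 > -4) — not an equilibrium.
(U, R): Player 2 prefers L (3 > -3) — not an equilibrium.
(D, L): Player 2 prefers R (1 > -3) — not an equilibrium.
(D, R): Player 1 gets 2 ≥ 2 from U, and Player 2 gets 1 ≥ -3 from L — Nash equilibrium.

(D, R)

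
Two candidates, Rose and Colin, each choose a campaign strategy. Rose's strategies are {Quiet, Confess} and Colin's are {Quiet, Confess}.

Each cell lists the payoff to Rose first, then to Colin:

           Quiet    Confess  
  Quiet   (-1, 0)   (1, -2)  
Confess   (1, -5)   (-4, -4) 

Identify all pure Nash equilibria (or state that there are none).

(Quiet, Quiet): Rose prefers Confess (1 > -1) — not an equilibrium.
(Quiet, Confess): Colin prefers Quiet (0 > -2) — not an equilibrium.
(Confess, Quiet): Colin prefers Confess (-4 > -5) — not an equilibrium.
(Confess, Confess): Rose prefers Quiet (1 > -4) — not an equilibrium.

none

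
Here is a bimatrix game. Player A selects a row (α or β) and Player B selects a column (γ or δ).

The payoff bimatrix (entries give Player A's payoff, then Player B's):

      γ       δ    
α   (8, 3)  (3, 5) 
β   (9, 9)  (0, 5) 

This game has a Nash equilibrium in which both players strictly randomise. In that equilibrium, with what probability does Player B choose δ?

Let y be the probability that Player B plays γ. In a completely mixed equilibrium, Player A must be indifferent between α and β.
Player A's expected payoff from α is 8y + 3(1−y); from β it is 9y.
Setting these equal: 5y + 3 = 9y, so y = 3/4.
Therefore Player B plays δ with probability 1 − 3/4 = 1/4.

1/4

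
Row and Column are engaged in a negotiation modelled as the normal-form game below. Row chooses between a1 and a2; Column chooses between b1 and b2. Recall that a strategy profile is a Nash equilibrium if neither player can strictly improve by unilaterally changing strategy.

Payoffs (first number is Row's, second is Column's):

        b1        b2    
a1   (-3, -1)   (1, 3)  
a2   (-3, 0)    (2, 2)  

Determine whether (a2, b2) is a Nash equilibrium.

At (a2, b2), Row earns 2; switching to a1 would give 1, so Row has no profitable deviation.
Column earns 2; switching to b1 would give 0, so Column has no profitable deviation.
Neither player can gain by a unilateral deviation, so this profile is a Nash equilibrium.

Yes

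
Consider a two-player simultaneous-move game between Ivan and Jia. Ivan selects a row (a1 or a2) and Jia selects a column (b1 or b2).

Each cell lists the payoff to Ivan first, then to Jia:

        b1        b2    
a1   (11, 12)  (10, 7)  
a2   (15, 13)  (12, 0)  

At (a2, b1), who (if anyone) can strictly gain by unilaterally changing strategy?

Ivan at (a2, b1) earns 15; deviating to a1 yields 11 — not better.
Jia earns 13; deviating to b2 yields 0 — not better.
Neither player can strictly improve; the profile is a Nash equilibrium.

Neither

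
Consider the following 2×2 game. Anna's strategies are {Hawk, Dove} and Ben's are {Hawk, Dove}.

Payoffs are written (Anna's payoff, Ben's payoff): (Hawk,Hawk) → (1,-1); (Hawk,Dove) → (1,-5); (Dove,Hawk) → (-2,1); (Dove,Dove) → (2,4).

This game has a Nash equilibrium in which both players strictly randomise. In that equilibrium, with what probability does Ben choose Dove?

3/4

Let y be the probability that Ben plays Hawk. In a completely mixed equilibrium, Anna must be indifferent between Hawk and Dove.
Anna's expected payoff from Hawk is y + (1−y); from Dove it is −2y + 2(1−y).
Setting these equal: 1 = −4y + 2, so y = 1/4.
Therefore Ben plays Dove with probability 1 − 1/4 = 3/4.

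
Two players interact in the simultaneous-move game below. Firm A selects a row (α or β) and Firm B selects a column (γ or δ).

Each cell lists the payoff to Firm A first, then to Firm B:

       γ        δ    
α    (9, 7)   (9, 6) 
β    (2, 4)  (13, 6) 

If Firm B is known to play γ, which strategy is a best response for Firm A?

α

Against γ, Firm A earns 9 from α and 2 from β.
So α is the best response.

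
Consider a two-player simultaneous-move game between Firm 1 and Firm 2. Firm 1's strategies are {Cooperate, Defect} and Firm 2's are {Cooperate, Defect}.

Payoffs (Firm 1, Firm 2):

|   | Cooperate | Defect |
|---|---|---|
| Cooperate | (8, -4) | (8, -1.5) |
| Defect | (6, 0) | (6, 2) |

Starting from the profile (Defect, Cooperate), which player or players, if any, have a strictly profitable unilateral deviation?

Firm 1 at (Defect, Cooperate) earns 6; deviating to Cooperate yields 8 — a strict improvement.
Firm 2 earns 0; deviating to Defect yields 2 — a strict improvement.
Both Firm 1 and Firm 2 have strictly profitable deviations.

Both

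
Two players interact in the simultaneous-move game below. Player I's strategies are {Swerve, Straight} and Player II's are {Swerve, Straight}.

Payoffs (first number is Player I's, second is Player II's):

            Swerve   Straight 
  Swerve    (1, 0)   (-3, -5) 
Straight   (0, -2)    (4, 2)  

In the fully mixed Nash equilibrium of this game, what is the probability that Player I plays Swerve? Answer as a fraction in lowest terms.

4/9

Let x be the probability that Player I plays Swerve. In a completely mixed equilibrium, Player II must be indifferent between Swerve and Straight.
Player II's expected payoff from Swerve is −2(1−x); from Straight it is −5x + 2(1−x).
Setting these equal: 2x − 2 = −7x + 2, so x = 4/9.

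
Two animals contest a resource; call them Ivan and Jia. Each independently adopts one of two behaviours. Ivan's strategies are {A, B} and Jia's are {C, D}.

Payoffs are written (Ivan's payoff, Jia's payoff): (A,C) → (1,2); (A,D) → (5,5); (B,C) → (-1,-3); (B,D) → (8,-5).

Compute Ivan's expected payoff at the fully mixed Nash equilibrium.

13/5

First find q, the probability Jia plays C, from Ivan's indifference between A and B: q + 5(1−q) = −q + 8(1−q), giving q = 3/5.
Since Ivan is indifferent in equilibrium, Ivan's expected payoff equals the payoff from either row against (3/5, 2/5). Using A: (3/5) + 5(2/5) = 13/5.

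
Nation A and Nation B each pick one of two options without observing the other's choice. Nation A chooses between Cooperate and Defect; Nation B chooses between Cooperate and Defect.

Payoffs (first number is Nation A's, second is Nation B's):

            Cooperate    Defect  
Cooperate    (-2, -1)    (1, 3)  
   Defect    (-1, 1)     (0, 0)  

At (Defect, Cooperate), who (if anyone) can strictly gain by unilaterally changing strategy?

Neither

Nation A at (Defect, Cooperate) earns -1; deviating to Cooperate yields -2 — not better.
Nation B earns 1; deviating to Defect yields 0 — not better.
Neither player can strictly improve; the profile is a Nash equilibrium.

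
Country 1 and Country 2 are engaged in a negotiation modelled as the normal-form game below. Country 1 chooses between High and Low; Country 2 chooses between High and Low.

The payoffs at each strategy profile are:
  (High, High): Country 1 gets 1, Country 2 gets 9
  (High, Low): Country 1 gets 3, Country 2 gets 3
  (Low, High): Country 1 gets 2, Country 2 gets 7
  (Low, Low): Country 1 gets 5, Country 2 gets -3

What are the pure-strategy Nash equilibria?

(High, High): Country 1 prefers Low (2 > 1) — not an equilibrium.
(High, Low): Country 1 prefers Low (5 > 3); Country 2 prefers High (9 > 3) — not an equilibrium.
(Low, High): Country 1 gets 2 ≥ 1 from High, and Country 2 gets 7 ≥ -3 from Low — Nash equilibrium.
(Low, Low): Country 2 prefers High (7 > -3) — not an equilibrium.

(Low, High)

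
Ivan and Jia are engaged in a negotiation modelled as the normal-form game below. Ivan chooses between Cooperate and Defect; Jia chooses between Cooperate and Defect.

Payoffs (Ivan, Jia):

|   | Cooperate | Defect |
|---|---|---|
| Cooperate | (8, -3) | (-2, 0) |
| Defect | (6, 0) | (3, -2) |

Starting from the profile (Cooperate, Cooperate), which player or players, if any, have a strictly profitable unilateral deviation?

Jia

Ivan at (Cooperate, Cooperate) earns 8; deviating to Defect yields 6 — not better.
Jia earns -3; deviating to Defect yields 0 — a strict improvement.
Only Jia has a strictly profitable deviation.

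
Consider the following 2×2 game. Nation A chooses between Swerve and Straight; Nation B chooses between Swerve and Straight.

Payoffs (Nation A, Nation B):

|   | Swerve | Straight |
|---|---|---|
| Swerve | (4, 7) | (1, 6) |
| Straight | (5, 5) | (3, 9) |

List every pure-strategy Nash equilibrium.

(Swerve, Swerve): Nation A prefers Straight (5 > 4) — not an equilibrium.
(Swerve, Straight): Nation A prefers Straight (3 > 1); Nation B prefers Swerve (7 > 6) — not an equilibrium.
(Straight, Swerve): Nation B prefers Straight (9 > 5) — not an equilibrium.
(Straight, Straight): Nation A gets 3 ≥ 1 from Swerve, and Nation B gets 9 ≥ 5 from Swerve — Nash equilibrium.

(Straight, Straight)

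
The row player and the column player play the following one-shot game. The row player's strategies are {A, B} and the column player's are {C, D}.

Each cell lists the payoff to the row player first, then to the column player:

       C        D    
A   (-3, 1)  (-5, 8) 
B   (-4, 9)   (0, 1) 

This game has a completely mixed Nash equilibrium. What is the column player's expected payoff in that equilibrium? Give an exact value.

First find x, the probability the row player plays A, from the column player's indifference between C and D: x + 9(1−x) = 8x + (1−x), giving x = 8/15.
Since the column player is indifferent in equilibrium, the column player's expected payoff equals the payoff from either column against (8/15, 7/15). Using C: (8/15) + 9(7/15) = 71/15.

71/15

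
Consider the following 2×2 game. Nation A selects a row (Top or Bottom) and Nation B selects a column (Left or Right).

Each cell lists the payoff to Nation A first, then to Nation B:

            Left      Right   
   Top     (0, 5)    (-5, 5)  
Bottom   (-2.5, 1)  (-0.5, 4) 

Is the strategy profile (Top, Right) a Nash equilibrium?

No

At (Top, Right), Nation A earns -5; switching to Bottom would give -0.5, so Nation A would deviate.
Nation B earns 5; switching to Left would give 5, so Nation B has no profitable deviation.
Since at least one player can profitably deviate, this is not a Nash equilibrium.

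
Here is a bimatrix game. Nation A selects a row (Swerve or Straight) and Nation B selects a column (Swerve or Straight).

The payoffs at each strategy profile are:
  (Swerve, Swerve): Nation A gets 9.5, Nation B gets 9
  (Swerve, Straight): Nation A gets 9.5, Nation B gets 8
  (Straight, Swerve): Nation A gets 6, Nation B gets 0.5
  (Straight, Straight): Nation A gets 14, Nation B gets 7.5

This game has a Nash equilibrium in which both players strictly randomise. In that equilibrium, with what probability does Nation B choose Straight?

7/16

Let y be the probability that Nation B plays Swerve. In a completely mixed equilibrium, Nation A must be indifferent between Swerve and Straight.
Nation A's expected payoff from Swerve is 9.5y + 9.5(1−y); from Straight it is 6y + 14(1−y).
Setting these equal: 9.5 = −8y + 14, so y = 9/16.
Therefore Nation B plays Straight with probability 1 − 9/16 = 7/16.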